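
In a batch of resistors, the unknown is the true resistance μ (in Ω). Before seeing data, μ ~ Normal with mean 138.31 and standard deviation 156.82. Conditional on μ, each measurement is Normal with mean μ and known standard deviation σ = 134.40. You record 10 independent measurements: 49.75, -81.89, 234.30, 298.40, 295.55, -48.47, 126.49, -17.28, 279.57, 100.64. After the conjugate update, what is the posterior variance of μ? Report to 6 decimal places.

For Normal data with known variance σ², a Normal(μ₀, σ₀²) prior on μ is conjugate. Posterior precision = 1/σ₀² + n/σ²; posterior mean is the precision-weighted average of μ₀ and x̄.
σ₀² = 156.82² = 24592.5124, σ² = 134.40² = 18063.36; σ² + n·σ₀² = 18063.36 + 10·24592.5124 = 263988.484.
Posterior precision = 1/σ₀² + n/σ² = 1/24592.5124 + 10/18063.36 = (σ² + n·σ₀²)/(σ₀²σ²) = 263988.484/(24592.5124·18063.36); posterior variance σₙ² = σ₀²σ²/(σ² + n·σ₀²) = 24592.5124·18063.36/263988.484 = 1682.737815.

1682.737815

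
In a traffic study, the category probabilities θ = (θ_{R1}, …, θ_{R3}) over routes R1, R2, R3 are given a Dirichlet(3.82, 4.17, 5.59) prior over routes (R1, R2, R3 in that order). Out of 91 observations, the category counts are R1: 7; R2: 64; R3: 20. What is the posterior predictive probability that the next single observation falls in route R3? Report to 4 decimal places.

0.2447

The Dirichlet prior is conjugate to the Multinomial likelihood: each posterior αⱼ = prior αⱼ + observed count nⱼ.
Posterior concentration: (10.82, 68.17, 25.59), total = 104.58.
P(next = R3 | data) = α_{R3}/Σα = 0.2447.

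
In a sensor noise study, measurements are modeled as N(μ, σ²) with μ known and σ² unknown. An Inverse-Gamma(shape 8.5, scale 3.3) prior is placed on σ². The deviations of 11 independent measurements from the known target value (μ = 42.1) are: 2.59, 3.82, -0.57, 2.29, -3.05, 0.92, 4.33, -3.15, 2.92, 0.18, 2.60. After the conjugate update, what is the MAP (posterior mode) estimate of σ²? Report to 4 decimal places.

With known mean μ and an Inverse-Gamma(α, β) prior on σ², the Normal likelihood is conjugate: posterior is Inv-Gamma(α + n/2, β + Σ(xᵢ−μ)²/2).
Σ(xᵢ−μ)² = (2.59)² + (3.82)² + (-0.57)² + (2.29)² + (-3.05)² + (0.92)² + (4.33)² + (-3.15)² + (2.92)² + (0.18)² + (2.60)² = 81.0086.
Posterior: Inv-Gamma(8.5 + 11/2, 3.3 + 81.0086/2) = Inv-Gamma(14.00, 43.80430).
Mode = β/(α+1) = 43.80430/15.00 = 2.9203.

2.9203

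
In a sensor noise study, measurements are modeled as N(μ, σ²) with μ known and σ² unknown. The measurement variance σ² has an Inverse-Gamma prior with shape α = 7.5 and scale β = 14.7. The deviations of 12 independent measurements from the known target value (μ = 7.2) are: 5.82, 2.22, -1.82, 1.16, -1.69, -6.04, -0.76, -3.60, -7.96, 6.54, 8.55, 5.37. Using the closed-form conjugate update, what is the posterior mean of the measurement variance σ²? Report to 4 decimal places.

With known mean μ and an Inverse-Gamma(α, β) prior on σ², the Normal likelihood is conjugate: posterior is Inv-Gamma(α + n/2, β + Σ(xᵢ−μ)²/2).
Σ(xᵢ−μ)² = (5.82)² + (2.22)² + (-1.82)² + (1.16)² + (-1.69)² + (-6.04)² + (-0.76)² + (-3.60)² + (-7.96)² + (6.54)² + (8.55)² + (5.37)² = 304.4067.
Posterior: Inv-Gamma(7.5 + 12/2, 14.7 + 304.4067/2) = Inv-Gamma(13.50, 166.90335).
E[σ²|data] = β/(α−1) = 166.90335/12.50 = 13.3523.

13.3523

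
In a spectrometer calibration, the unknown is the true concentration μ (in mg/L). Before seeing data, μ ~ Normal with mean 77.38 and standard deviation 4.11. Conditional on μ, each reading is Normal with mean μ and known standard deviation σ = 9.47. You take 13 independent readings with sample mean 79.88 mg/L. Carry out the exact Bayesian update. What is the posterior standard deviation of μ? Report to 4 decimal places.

For Normal data with known variance σ², a Normal(μ₀, σ₀²) prior on μ is conjugate. Posterior precision = 1/σ₀² + n/σ²; posterior mean is the precision-weighted average of μ₀ and x̄.
σ₀² = 4.11² = 16.8921, σ² = 9.47² = 89.6809; σ² + n·σ₀² = 89.6809 + 13·16.8921 = 309.2782.
Posterior precision = 1/σ₀² + n/σ² = 1/16.8921 + 13/89.6809 = (σ² + n·σ₀²)/(σ₀²σ²) = 309.2782/(16.8921·89.6809); posterior variance σₙ² = σ₀²σ²/(σ² + n·σ₀²) = 16.8921·89.6809/309.2782 = 4.898175.
Posterior SD = √σₙ² = √(16.8921·89.6809/309.2782) = 2.2132.

2.2132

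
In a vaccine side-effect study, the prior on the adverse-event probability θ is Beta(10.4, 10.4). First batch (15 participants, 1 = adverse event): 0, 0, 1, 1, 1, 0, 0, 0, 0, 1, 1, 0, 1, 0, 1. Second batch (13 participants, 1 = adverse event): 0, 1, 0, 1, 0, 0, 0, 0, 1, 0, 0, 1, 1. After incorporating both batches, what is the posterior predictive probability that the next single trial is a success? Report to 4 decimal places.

The Beta prior is conjugate to a Binomial/Bernoulli likelihood; the update adds successes to α and failures to β.
After batch 1: Beta(10.4+7, 10.4+8) = Beta(17.4, 18.4).
After batch 2: Beta(17.4+5, 18.4+8) = Beta(22.4, 26.4).
For a single future Bernoulli trial, P(success | data) = α/(α+β) = 0.4590.

0.4590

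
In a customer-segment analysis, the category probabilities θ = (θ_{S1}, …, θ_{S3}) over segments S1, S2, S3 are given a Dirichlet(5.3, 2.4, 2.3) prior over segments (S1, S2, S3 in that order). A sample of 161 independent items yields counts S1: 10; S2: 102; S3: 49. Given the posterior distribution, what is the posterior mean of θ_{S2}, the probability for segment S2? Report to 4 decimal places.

The Dirichlet prior is conjugate to the Multinomial likelihood: each posterior αⱼ = prior αⱼ + observed count nⱼ.
Posterior concentration: (15.3, 104.4, 51.3), total = 171.0.
E[θ_{S2}|data] = α_{S2}/Σα = 104.4/171.0 = 0.6105.

0.6105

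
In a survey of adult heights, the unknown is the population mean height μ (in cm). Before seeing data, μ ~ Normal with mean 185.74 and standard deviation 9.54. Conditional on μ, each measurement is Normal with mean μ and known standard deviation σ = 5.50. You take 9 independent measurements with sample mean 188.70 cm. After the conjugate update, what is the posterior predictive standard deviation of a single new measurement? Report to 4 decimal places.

5.7872

For Normal data with known variance σ², a Normal(μ₀, σ₀²) prior on μ is conjugate. Posterior precision = 1/σ₀² + n/σ²; posterior mean is the precision-weighted average of μ₀ and x̄.
σ₀² = 9.54² = 91.0116, σ² = 5.50² = 30.25; σ² + n·σ₀² = 30.25 + 9·91.0116 = 849.3544.
Posterior precision = 1/σ₀² + n/σ² = 1/91.0116 + 9/30.25 = (σ² + n·σ₀²)/(σ₀²σ²) = 849.3544/(91.0116·30.25); posterior variance σₙ² = σ₀²σ²/(σ² + n·σ₀²) = 91.0116·30.25/849.3544 = 3.241404.
Predictive variance for one new observation = σₙ² + σ² = 91.0116·30.25/849.3544 + 30.25 = σ²·(σ₀² + 849.3544)/849.3544 = 30.25·940.366/849.3544 = 33.491404; SD = √(30.25·940.366/849.3544) = 5.7872.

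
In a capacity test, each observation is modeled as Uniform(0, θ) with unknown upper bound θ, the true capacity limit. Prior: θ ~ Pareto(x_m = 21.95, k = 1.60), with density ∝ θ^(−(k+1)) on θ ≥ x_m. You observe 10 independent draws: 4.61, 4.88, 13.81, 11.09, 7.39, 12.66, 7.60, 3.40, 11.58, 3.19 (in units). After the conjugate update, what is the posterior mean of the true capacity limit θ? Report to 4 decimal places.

A Pareto(scale x_m, shape k) prior on the upper bound θ of Uniform(0, θ) is conjugate: posterior is Pareto(max(x_m, max xᵢ), k + n).
Sample maximum = 13.81; prior scale x_m = 21.95 → posterior scale = max = 21.95.
Posterior shape = 1.60 + 10 = 11.60.
E[θ|data] = k·x_m/(k−1) = 11.60·21.95/10.60 = 24.0208.

24.0208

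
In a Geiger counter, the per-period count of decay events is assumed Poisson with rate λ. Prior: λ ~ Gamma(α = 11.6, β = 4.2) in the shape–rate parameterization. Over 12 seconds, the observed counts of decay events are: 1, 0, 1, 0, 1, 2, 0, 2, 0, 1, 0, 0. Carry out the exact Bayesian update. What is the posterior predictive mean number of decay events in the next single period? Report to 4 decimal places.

With a Gamma(shape α, rate β) prior, the Poisson likelihood is conjugate: the posterior is Gamma(α + ΣXᵢ, β + n).
Sum of counts S = 8 over n = 12 seconds.
Posterior: Gamma(α+S, β+n) = Gamma(11.6+8, 4.2+12) = Gamma(19.6, 16.2).
The predictive distribution for one future period is NegBinom with mean α/β = 1.2099.

1.2099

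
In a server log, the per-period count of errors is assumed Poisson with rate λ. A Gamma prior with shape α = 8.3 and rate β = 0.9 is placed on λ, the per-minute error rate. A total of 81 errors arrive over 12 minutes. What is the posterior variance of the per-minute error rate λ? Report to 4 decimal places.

0.5366

With a Gamma(shape α, rate β) prior, the Poisson likelihood is conjugate: the posterior is Gamma(α + ΣXᵢ, β + n).
Posterior: Gamma(α+S, β+n) = Gamma(8.3+81, 0.9+12) = Gamma(89.3, 12.9).
Var = α/β² = 89.3/12.9² = 0.5366.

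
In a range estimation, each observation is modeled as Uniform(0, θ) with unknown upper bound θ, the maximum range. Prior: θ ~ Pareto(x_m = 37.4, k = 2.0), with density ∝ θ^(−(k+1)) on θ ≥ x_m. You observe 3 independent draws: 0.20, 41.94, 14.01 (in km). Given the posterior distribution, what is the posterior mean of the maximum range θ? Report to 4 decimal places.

52.4250

A Pareto(scale x_m, shape k) prior on the upper bound θ of Uniform(0, θ) is conjugate: posterior is Pareto(max(x_m, max xᵢ), k + n).
Sample maximum = 41.94; prior scale x_m = 37.4 → posterior scale = max = 41.94.
Posterior shape = 2.0 + 3 = 5.0.
E[θ|data] = k·x_m/(k−1) = 5.0·41.94/4.0 = 52.4250.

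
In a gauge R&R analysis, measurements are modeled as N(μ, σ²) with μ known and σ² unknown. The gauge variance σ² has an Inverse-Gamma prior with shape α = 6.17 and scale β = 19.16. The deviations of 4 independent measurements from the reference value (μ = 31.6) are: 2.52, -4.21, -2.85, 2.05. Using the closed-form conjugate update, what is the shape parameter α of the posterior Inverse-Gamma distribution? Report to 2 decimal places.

With known mean μ and an Inverse-Gamma(α, β) prior on σ², the Normal likelihood is conjugate: posterior is Inv-Gamma(α + n/2, β + Σ(xᵢ−μ)²/2).
Σ(xᵢ−μ)² = (2.52)² + (-4.21)² + (-2.85)² + (2.05)² = 36.3995.
Posterior: Inv-Gamma(6.17 + 4/2, 19.16 + 36.3995/2) = Inv-Gamma(8.17, 37.35975).
Posterior α = 8.17.

8.17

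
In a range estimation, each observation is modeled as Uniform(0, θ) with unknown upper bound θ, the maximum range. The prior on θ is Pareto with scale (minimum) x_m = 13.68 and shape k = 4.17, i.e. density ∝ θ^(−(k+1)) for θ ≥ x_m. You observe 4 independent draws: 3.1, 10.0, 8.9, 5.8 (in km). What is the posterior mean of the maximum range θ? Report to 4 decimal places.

A Pareto(scale x_m, shape k) prior on the upper bound θ of Uniform(0, θ) is conjugate: posterior is Pareto(max(x_m, max xᵢ), k + n).
Sample maximum = 10.0; prior scale x_m = 13.68 → posterior scale = max = 13.68.
Posterior shape = 4.17 + 4 = 8.17.
E[θ|data] = k·x_m/(k−1) = 8.17·13.68/7.17 = 15.5879.

15.5879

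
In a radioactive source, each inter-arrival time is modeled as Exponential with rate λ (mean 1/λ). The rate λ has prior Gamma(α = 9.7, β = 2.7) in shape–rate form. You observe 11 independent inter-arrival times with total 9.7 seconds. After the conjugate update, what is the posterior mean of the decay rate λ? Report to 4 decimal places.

With a Gamma(shape α, rate β) prior on the exponential rate λ, the posterior after n observations with total T = Σxᵢ is Gamma(α+n, β+T).
Posterior: Gamma(9.7+11, 2.7+9.7) = Gamma(20.7, 12.4).
Posterior mean of λ = α/β = 20.7/12.4 = 1.6694.

1.6694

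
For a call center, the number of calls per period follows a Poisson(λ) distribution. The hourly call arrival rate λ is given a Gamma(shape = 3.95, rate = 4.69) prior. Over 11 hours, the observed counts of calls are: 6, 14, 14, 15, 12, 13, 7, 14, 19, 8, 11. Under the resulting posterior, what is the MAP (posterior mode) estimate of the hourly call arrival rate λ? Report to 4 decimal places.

8.6648

With a Gamma(shape α, rate β) prior, the Poisson likelihood is conjugate: the posterior is Gamma(α + ΣXᵢ, β + n).
Sum of counts S = 133 over n = 11 hours.
Posterior: Gamma(α+S, β+n) = Gamma(3.95+133, 4.69+11) = Gamma(136.95, 15.69).
Mode of Gamma(α,β) for α≥1 is (α−1)/β = 135.95/15.69 = 8.6648.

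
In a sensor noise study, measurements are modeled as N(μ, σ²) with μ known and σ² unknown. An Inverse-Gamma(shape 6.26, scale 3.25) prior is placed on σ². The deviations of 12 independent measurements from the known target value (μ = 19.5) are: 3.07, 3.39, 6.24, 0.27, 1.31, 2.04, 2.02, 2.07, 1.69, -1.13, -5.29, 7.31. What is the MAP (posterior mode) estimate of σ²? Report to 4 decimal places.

6.2679

With known mean μ and an Inverse-Gamma(α, β) prior on σ², the Normal likelihood is conjugate: posterior is Inv-Gamma(α + n/2, β + Σ(xᵢ−μ)²/2).
Σ(xᵢ−μ)² = (3.07)² + (3.39)² + (6.24)² + (0.27)² + (1.31)² + (2.04)² + (2.02)² + (2.07)² + (1.69)² + (-1.13)² + (-5.29)² + (7.31)² = 159.7237.
Posterior: Inv-Gamma(6.26 + 12/2, 3.25 + 159.7237/2) = Inv-Gamma(12.26, 83.11185).
Mode = β/(α+1) = 83.11185/13.26 = 6.2679.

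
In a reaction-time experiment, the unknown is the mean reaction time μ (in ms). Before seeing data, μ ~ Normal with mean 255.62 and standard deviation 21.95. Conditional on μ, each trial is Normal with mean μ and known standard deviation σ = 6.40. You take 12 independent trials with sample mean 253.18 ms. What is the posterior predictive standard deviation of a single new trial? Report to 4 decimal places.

For Normal data with known variance σ², a Normal(μ₀, σ₀²) prior on μ is conjugate. Posterior precision = 1/σ₀² + n/σ²; posterior mean is the precision-weighted average of μ₀ and x̄.
σ₀² = 21.95² = 481.8025, σ² = 6.40² = 40.96; σ² + n·σ₀² = 40.96 + 12·481.8025 = 5822.59.
Posterior precision = 1/σ₀² + n/σ² = 1/481.8025 + 12/40.96 = (σ² + n·σ₀²)/(σ₀²σ²) = 5822.59/(481.8025·40.96); posterior variance σₙ² = σ₀²σ²/(σ² + n·σ₀²) = 481.8025·40.96/5822.59 = 3.389322.
Predictive variance for one new observation = σₙ² + σ² = 481.8025·40.96/5822.59 + 40.96 = σ²·(σ₀² + 5822.59)/5822.59 = 40.96·6304.3925/5822.59 = 44.349322; SD = √(40.96·6304.3925/5822.59) = 6.6595.

6.6595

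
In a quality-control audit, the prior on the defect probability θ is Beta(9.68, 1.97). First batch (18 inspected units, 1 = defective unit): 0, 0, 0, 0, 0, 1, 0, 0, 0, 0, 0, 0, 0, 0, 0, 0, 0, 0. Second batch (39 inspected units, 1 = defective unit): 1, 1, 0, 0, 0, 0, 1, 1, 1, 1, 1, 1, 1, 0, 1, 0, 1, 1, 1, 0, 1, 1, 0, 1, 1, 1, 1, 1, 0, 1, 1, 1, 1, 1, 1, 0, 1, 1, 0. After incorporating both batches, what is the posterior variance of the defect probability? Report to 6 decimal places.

0.003532

The Beta prior is conjugate to a Binomial/Bernoulli likelihood; the update adds successes to α and failures to β.
After batch 1: Beta(9.68+1, 1.97+17) = Beta(10.68, 18.97).
After batch 2: Beta(10.68+28, 18.97+11) = Beta(38.68, 29.97).
Var = αβ/((α+β)²(α+β+1)) = 38.68·29.97/(68.65²·69.65) = 0.003532.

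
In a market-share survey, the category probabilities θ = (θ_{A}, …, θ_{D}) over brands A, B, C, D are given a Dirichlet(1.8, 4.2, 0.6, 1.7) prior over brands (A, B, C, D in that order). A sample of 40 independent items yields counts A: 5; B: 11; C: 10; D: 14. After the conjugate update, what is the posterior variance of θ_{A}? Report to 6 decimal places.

0.002454

The Dirichlet prior is conjugate to the Multinomial likelihood: each posterior αⱼ = prior αⱼ + observed count nⱼ.
Posterior concentration: (6.8, 15.2, 10.6, 15.7), total = 48.3.
Var[θ_j] = α_j(Σα−α_j)/((Σα)²(Σα+1)) = 6.8·41.5/(48.3²·49.3) = 0.002454.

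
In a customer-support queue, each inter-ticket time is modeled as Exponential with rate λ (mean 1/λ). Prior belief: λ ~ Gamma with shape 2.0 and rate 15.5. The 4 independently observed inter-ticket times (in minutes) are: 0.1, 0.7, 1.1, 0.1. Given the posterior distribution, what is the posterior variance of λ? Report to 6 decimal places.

0.019592

With a Gamma(shape α, rate β) prior on the exponential rate λ, the posterior after n observations with total T = Σxᵢ is Gamma(α+n, β+T).
Sum of observations T = 2.0 minutes; n = 4.
Posterior: Gamma(2.0+4, 15.5+2.0) = Gamma(6.0, 17.5).
Var = α/β² = 0.019592.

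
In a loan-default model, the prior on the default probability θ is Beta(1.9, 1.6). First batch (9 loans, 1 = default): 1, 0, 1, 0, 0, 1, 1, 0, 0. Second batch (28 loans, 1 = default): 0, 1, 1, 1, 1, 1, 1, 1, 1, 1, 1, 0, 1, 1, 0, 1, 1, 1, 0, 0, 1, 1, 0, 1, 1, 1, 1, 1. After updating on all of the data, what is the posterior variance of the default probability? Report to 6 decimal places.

0.005164

The Beta prior is conjugate to a Binomial/Bernoulli likelihood; the update adds successes to α and failures to β.
After batch 1: Beta(1.9+4, 1.6+5) = Beta(5.9, 6.6).
After batch 2: Beta(5.9+22, 6.6+6) = Beta(27.9, 12.6).
Var = αβ/((α+β)²(α+β+1)) = 27.9·12.6/(40.5²·41.5) = 0.005164.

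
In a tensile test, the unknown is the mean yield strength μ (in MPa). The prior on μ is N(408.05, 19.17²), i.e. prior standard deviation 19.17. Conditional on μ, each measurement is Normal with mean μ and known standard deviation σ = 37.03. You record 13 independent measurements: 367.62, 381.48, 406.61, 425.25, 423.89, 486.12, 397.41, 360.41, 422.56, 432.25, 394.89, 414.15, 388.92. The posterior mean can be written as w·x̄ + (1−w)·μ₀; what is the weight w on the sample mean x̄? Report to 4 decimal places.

For Normal data with known variance σ², a Normal(μ₀, σ₀²) prior on μ is conjugate. Posterior precision = 1/σ₀² + n/σ²; posterior mean is the precision-weighted average of μ₀ and x̄.
σ₀² = 19.17² = 367.4889, σ² = 37.03² = 1371.2209. Prior precision 1/σ₀² = 1/367.4889; data precision n/σ² = 13/1371.2209.
w = (n/σ²)/(1/σ₀² + n/σ²) = n·σ₀²/(σ² + n·σ₀²) = 13·367.4889/(1371.2209 + 13·367.4889) = 4777.3557/6148.5766 = 0.7770.

0.7770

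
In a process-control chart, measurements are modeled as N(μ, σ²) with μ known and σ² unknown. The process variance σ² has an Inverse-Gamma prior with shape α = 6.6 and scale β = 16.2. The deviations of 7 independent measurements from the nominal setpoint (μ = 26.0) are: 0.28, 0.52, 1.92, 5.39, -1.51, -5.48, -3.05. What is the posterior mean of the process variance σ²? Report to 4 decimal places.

5.8846

With known mean μ and an Inverse-Gamma(α, β) prior on σ², the Normal likelihood is conjugate: posterior is Inv-Gamma(α + n/2, β + Σ(xᵢ−μ)²/2).
Σ(xᵢ−μ)² = (0.28)² + (0.52)² + (1.92)² + (5.39)² + (-1.51)² + (-5.48)² + (-3.05)² = 74.7003.
Posterior: Inv-Gamma(6.6 + 7/2, 16.2 + 74.7003/2) = Inv-Gamma(10.10, 53.55015).
E[σ²|data] = β/(α−1) = 53.55015/9.10 = 5.8846.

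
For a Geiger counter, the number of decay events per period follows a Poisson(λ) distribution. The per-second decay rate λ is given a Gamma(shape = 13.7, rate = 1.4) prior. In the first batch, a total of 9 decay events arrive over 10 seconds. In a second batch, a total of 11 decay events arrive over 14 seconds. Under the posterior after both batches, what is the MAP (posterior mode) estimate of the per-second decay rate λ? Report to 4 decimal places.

With a Gamma(shape α, rate β) prior, the Poisson likelihood is conjugate: the posterior is Gamma(α + ΣXᵢ, β + n).
After batch 1: Gamma(α+S, β+n) = Gamma(13.7+9, 1.4+10) = Gamma(22.7, 11.4).
After batch 2: Gamma(α+S, β+n) = Gamma(22.7+11, 11.4+14) = Gamma(33.7, 25.4).
Mode of Gamma(α,β) for α≥1 is (α−1)/β = 32.7/25.4 = 1.2874.

1.2874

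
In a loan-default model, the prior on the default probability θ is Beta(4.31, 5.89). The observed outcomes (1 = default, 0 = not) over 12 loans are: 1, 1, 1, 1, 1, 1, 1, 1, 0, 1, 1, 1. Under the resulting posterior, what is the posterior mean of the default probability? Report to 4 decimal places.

The Beta prior is conjugate to a Binomial/Bernoulli likelihood; the update adds successes to α and failures to β.
Posterior: Beta(α+k, β+n−k) = Beta(4.31+11, 5.89+1) = Beta(15.31, 6.89).
Posterior mean = α/(α+β) = 15.31/22.20 = 0.6896.

0.6896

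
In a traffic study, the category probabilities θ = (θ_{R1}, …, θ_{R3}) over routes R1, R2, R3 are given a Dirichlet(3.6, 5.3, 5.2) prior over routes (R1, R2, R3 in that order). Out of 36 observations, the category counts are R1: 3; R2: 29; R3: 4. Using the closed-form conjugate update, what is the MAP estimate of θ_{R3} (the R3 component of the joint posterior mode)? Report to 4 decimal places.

0.1741

The Dirichlet prior is conjugate to the Multinomial likelihood: each posterior αⱼ = prior αⱼ + observed count nⱼ.
Posterior concentration: (6.6, 34.3, 9.2), total = 50.1.
Joint mode component: (α_{R3}−1)/(Σα−K) = 8.2/47.1 = 0.1741.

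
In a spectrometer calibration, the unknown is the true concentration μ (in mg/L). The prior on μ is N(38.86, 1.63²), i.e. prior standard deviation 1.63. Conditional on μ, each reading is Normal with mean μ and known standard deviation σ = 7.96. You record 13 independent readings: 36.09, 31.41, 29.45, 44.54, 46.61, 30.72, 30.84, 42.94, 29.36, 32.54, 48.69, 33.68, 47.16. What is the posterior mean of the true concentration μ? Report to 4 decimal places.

For Normal data with known variance σ², a Normal(μ₀, σ₀²) prior on μ is conjugate. Posterior precision = 1/σ₀² + n/σ²; posterior mean is the precision-weighted average of μ₀ and x̄.
Σxᵢ = 36.09 + 31.41 + 29.45 + 44.54 + 46.61 + 30.72 + 30.84 + 42.94 + 29.36 + 32.54 + 48.69 + 33.68 + 47.16 = 484.03, so n·x̄ = 484.03.
σ₀² = 1.63² = 2.6569, σ² = 7.96² = 63.3616; σ² + n·σ₀² = 63.3616 + 13·2.6569 = 97.9013.
Posterior mean = (μ₀/σ₀² + n·x̄/σ²)/(1/σ₀² + n/σ²) = (σ²·μ₀ + σ₀²·n·x̄)/(σ² + n·σ₀²) = (63.3616·38.86 + 2.6569·484.03)/97.9013 = 3748.251083/97.9013 = 38.2860.

38.2860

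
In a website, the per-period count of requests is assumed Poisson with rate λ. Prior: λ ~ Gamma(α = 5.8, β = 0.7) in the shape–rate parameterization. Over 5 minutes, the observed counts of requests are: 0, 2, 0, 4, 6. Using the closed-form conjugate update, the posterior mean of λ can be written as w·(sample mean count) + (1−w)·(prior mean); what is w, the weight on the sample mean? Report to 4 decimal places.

With a Gamma(shape α, rate β) prior, the Poisson likelihood is conjugate: the posterior is Gamma(α + ΣXᵢ, β + n).
Posterior mean = (α₀+S)/(β₀+n) = [n/(β₀+n)]·(S/n) + [β₀/(β₀+n)]·(α₀/β₀), so only n and β₀ enter the weight.
Weight on data w = n/(β₀+n) = 5/(0.7+5) = 5/5.7 = 0.8772.

0.8772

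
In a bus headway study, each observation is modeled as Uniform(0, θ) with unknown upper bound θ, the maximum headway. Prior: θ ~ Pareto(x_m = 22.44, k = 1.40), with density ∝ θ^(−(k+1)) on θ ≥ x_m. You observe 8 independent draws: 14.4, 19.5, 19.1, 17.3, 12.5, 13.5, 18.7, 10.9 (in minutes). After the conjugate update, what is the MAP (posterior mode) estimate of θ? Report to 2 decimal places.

A Pareto(scale x_m, shape k) prior on the upper bound θ of Uniform(0, θ) is conjugate: posterior is Pareto(max(x_m, max xᵢ), k + n).
Sample maximum = 19.5; prior scale x_m = 22.44 → posterior scale = max = 22.44.
Posterior shape = 1.40 + 8 = 9.40.
The Pareto density is decreasing on [x_m, ∞), so the mode is x_m = 22.44.

22.44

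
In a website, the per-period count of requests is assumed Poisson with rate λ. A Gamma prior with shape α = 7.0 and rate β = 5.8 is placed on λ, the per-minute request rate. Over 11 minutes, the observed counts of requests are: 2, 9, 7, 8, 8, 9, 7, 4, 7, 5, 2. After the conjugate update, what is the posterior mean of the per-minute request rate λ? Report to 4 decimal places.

4.4643

With a Gamma(shape α, rate β) prior, the Poisson likelihood is conjugate: the posterior is Gamma(α + ΣXᵢ, β + n).
Sum of counts S = 68 over n = 11 minutes.
Posterior: Gamma(α+S, β+n) = Gamma(7.0+68, 5.8+11) = Gamma(75.0, 16.8).
Posterior mean = α/β = 75.0/16.8 = 4.4643.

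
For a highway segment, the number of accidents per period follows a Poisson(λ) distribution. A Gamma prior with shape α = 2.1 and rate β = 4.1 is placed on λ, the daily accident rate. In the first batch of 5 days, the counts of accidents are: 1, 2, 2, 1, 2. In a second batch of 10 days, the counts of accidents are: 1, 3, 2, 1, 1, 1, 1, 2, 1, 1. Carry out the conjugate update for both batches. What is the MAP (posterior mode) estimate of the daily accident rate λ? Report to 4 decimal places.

With a Gamma(shape α, rate β) prior, the Poisson likelihood is conjugate: the posterior is Gamma(α + ΣXᵢ, β + n).
Batch 1: sum of counts S = 8 over n = 5 days.
After batch 1: Gamma(α+S, β+n) = Gamma(2.1+8, 4.1+5) = Gamma(10.1, 9.1).
Batch 2: sum of counts S = 14 over n = 10 days.
After batch 2: Gamma(α+S, β+n) = Gamma(10.1+14, 9.1+10) = Gamma(24.1, 19.1).
Mode of Gamma(α,β) for α≥1 is (α−1)/β = 23.1/19.1 = 1.2094.

1.2094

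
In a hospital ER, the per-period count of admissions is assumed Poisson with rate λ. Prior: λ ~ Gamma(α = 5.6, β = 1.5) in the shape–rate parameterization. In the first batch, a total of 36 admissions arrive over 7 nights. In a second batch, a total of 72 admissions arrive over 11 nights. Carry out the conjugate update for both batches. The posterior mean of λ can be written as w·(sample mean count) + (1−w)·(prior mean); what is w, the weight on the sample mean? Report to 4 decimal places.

With a Gamma(shape α, rate β) prior, the Poisson likelihood is conjugate: the posterior is Gamma(α + ΣXᵢ, β + n).
Total number of nights: n = 7 + 11 = 18.
Posterior mean = (α₀+S)/(β₀+n) = [n/(β₀+n)]·(S/n) + [β₀/(β₀+n)]·(α₀/β₀), so only n and β₀ enter the weight.
Weight on data w = n/(β₀+n) = 18/(1.5+18) = 18/19.5 = 0.9231.

0.9231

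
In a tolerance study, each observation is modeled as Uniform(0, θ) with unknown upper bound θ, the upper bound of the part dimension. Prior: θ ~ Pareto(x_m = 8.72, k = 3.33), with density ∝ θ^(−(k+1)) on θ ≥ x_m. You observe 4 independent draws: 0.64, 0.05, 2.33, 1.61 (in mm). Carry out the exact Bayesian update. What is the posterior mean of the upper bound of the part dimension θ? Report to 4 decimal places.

A Pareto(scale x_m, shape k) prior on the upper bound θ of Uniform(0, θ) is conjugate: posterior is Pareto(max(x_m, max xᵢ), k + n).
Sample maximum = 2.33; prior scale x_m = 8.72 → posterior scale = max = 8.72.
Posterior shape = 3.33 + 4 = 7.33.
E[θ|data] = k·x_m/(k−1) = 7.33·8.72/6.33 = 10.0976.

10.0976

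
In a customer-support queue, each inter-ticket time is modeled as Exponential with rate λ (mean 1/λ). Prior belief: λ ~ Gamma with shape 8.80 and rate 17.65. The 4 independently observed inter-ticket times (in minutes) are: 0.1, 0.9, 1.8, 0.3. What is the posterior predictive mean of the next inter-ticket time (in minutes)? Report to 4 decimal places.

1.7585

With a Gamma(shape α, rate β) prior on the exponential rate λ, the posterior after n observations with total T = Σxᵢ is Gamma(α+n, β+T).
Sum of observations T = 3.1 minutes; n = 4.
Posterior: Gamma(8.80+4, 17.65+3.1) = Gamma(12.80, 20.75).
The predictive distribution for the next observation is Lomax; its mean is β/(α−1) = 20.75/11.80 = 1.7585.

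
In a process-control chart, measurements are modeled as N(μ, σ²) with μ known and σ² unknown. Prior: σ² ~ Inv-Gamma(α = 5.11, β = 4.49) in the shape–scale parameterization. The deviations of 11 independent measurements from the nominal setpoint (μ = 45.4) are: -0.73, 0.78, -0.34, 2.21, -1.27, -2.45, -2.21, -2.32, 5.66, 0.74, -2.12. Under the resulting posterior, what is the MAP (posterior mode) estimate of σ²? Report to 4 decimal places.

With known mean μ and an Inverse-Gamma(α, β) prior on σ², the Normal likelihood is conjugate: posterior is Inv-Gamma(α + n/2, β + Σ(xᵢ−μ)²/2).
Σ(xᵢ−μ)² = (-0.73)² + (0.78)² + (-0.34)² + (2.21)² + (-1.27)² + (-2.45)² + (-2.21)² + (-2.32)² + (5.66)² + (0.74)² + (-2.12)² = 61.1005.
Posterior: Inv-Gamma(5.11 + 11/2, 4.49 + 61.1005/2) = Inv-Gamma(10.61, 35.04025).
Mode = β/(α+1) = 35.04025/11.61 = 3.0181.

3.0181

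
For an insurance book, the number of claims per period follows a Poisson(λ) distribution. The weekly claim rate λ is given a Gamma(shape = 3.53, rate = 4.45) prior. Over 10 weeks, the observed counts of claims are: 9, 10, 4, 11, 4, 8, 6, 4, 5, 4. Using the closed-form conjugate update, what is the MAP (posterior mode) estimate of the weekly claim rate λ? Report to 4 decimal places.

With a Gamma(shape α, rate β) prior, the Poisson likelihood is conjugate: the posterior is Gamma(α + ΣXᵢ, β + n).
Sum of counts S = 65 over n = 10 weeks.
Posterior: Gamma(α+S, β+n) = Gamma(3.53+65, 4.45+10) = Gamma(68.53, 14.45).
Mode of Gamma(α,β) for α≥1 is (α−1)/β = 67.53/14.45 = 4.6734.

4.6734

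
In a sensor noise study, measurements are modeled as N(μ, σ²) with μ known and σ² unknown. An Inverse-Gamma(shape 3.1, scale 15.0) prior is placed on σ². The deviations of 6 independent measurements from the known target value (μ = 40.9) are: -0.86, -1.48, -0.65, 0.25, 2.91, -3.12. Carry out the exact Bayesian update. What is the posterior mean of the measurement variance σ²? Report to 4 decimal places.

With known mean μ and an Inverse-Gamma(α, β) prior on σ², the Normal likelihood is conjugate: posterior is Inv-Gamma(α + n/2, β + Σ(xᵢ−μ)²/2).
Σ(xᵢ−μ)² = (-0.86)² + (-1.48)² + (-0.65)² + (0.25)² + (2.91)² + (-3.12)² = 21.6175.
Posterior: Inv-Gamma(3.1 + 6/2, 15.0 + 21.6175/2) = Inv-Gamma(6.10, 25.80875).
E[σ²|data] = β/(α−1) = 25.80875/5.10 = 5.0605.

5.0605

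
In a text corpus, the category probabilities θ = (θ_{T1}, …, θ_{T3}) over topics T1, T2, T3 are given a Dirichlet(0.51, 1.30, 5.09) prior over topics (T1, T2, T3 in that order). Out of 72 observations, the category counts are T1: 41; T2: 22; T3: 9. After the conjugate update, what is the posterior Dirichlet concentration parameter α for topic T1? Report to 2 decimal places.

The Dirichlet prior is conjugate to the Multinomial likelihood: each posterior αⱼ = prior αⱼ + observed count nⱼ.
Posterior concentration: (41.51, 23.30, 14.09), total = 78.90.
α_{T1} = 0.51 + 41 = 41.51.

41.51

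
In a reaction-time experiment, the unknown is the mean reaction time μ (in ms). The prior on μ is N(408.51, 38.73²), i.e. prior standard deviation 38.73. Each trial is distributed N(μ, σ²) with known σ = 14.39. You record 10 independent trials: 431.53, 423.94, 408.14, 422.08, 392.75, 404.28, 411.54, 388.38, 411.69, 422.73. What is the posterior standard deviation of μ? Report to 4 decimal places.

4.5194

For Normal data with known variance σ², a Normal(μ₀, σ₀²) prior on μ is conjugate. Posterior precision = 1/σ₀² + n/σ²; posterior mean is the precision-weighted average of μ₀ and x̄.
σ₀² = 38.73² = 1500.0129, σ² = 14.39² = 207.0721; σ² + n·σ₀² = 207.0721 + 10·1500.0129 = 15207.2011.
Posterior precision = 1/σ₀² + n/σ² = 1/1500.0129 + 10/207.0721 = (σ² + n·σ₀²)/(σ₀²σ²) = 15207.2011/(1500.0129·207.0721); posterior variance σₙ² = σ₀²σ²/(σ² + n·σ₀²) = 1500.0129·207.0721/15207.2011 = 20.425246.
Posterior SD = √σₙ² = √(1500.0129·207.0721/15207.2011) = 4.5194.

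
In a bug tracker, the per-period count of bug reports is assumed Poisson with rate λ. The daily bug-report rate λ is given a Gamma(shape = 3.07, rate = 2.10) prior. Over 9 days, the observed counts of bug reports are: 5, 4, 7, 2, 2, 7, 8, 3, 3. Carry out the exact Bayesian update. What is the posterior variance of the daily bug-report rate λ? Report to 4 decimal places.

With a Gamma(shape α, rate β) prior, the Poisson likelihood is conjugate: the posterior is Gamma(α + ΣXᵢ, β + n).
Sum of counts S = 41 over n = 9 days.
Posterior: Gamma(α+S, β+n) = Gamma(3.07+41, 2.10+9) = Gamma(44.07, 11.10).
Var = α/β² = 44.07/11.10² = 0.3577.

0.3577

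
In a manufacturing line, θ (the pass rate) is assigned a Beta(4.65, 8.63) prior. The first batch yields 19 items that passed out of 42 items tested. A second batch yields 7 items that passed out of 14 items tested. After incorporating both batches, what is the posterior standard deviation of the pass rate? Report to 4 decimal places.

The Beta prior is conjugate to a Binomial/Bernoulli likelihood; the update adds successes to α and failures to β.
After batch 1: Beta(4.65+19, 8.63+23) = Beta(23.65, 31.63).
After batch 2: Beta(23.65+7, 31.63+7) = Beta(30.65, 38.63).
Var = αβ/((α+β)²(α+β+1)) = 30.65·38.63/(69.28²·70.28) = 0.00351000; SD = √0.00351000 = 0.0592.

0.0592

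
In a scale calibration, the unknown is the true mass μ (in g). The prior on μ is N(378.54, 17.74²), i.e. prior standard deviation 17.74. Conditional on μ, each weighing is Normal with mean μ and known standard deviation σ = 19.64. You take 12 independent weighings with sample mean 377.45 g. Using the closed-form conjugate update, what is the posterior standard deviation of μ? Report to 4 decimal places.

5.4005

For Normal data with known variance σ², a Normal(μ₀, σ₀²) prior on μ is conjugate. Posterior precision = 1/σ₀² + n/σ²; posterior mean is the precision-weighted average of μ₀ and x̄.
σ₀² = 17.74² = 314.7076, σ² = 19.64² = 385.7296; σ² + n·σ₀² = 385.7296 + 12·314.7076 = 4162.2208.
Posterior precision = 1/σ₀² + n/σ² = 1/314.7076 + 12/385.7296 = (σ² + n·σ₀²)/(σ₀²σ²) = 4162.2208/(314.7076·385.7296); posterior variance σₙ² = σ₀²σ²/(σ² + n·σ₀²) = 314.7076·385.7296/4162.2208 = 29.165208.
Posterior SD = √σₙ² = √(314.7076·385.7296/4162.2208) = 5.4005.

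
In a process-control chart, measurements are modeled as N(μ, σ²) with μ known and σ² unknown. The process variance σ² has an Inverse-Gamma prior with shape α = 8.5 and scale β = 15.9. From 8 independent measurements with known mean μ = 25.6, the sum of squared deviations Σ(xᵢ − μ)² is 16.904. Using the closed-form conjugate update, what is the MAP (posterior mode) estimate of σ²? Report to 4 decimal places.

1.8039

With known mean μ and an Inverse-Gamma(α, β) prior on σ², the Normal likelihood is conjugate: posterior is Inv-Gamma(α + n/2, β + Σ(xᵢ−μ)²/2).
Posterior: Inv-Gamma(8.5 + 8/2, 15.9 + 16.904/2) = Inv-Gamma(12.50, 24.3520).
Mode = β/(α+1) = 24.3520/13.50 = 1.8039.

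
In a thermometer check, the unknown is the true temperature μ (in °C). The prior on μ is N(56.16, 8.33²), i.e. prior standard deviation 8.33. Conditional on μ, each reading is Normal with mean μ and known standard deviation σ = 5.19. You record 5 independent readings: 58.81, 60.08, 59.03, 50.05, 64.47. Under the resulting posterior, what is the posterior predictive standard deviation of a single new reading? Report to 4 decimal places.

5.6511

For Normal data with known variance σ², a Normal(μ₀, σ₀²) prior on μ is conjugate. Posterior precision = 1/σ₀² + n/σ²; posterior mean is the precision-weighted average of μ₀ and x̄.
σ₀² = 8.33² = 69.3889, σ² = 5.19² = 26.9361; σ² + n·σ₀² = 26.9361 + 5·69.3889 = 373.8806.
Posterior precision = 1/σ₀² + n/σ² = 1/69.3889 + 5/26.9361 = (σ² + n·σ₀²)/(σ₀²σ²) = 373.8806/(69.3889·26.9361); posterior variance σₙ² = σ₀²σ²/(σ² + n·σ₀²) = 69.3889·26.9361/373.8806 = 4.999100.
Predictive variance for one new observation = σₙ² + σ² = 69.3889·26.9361/373.8806 + 26.9361 = σ²·(σ₀² + 373.8806)/373.8806 = 26.9361·443.2695/373.8806 = 31.935200; SD = √(26.9361·443.2695/373.8806) = 5.6511.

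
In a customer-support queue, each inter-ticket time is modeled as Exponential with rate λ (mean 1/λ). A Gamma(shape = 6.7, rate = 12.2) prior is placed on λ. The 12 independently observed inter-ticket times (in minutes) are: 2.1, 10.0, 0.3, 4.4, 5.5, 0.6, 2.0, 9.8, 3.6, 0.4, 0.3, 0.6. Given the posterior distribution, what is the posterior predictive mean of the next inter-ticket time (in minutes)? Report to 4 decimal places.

With a Gamma(shape α, rate β) prior on the exponential rate λ, the posterior after n observations with total T = Σxᵢ is Gamma(α+n, β+T).
Sum of observations T = 39.6 minutes; n = 12.
Posterior: Gamma(6.7+12, 12.2+39.6) = Gamma(18.7, 51.8).
The predictive distribution for the next observation is Lomax; its mean is β/(α−1) = 51.8/17.7 = 2.9266.

2.9266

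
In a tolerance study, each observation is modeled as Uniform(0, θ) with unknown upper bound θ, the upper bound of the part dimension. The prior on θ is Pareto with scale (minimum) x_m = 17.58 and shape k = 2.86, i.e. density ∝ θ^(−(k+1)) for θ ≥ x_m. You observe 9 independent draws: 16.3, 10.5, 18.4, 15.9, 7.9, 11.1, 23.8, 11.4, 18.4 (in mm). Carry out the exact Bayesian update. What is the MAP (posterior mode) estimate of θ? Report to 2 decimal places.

23.80

A Pareto(scale x_m, shape k) prior on the upper bound θ of Uniform(0, θ) is conjugate: posterior is Pareto(max(x_m, max xᵢ), k + n).
Sample maximum = 23.8; prior scale x_m = 17.58 → posterior scale = max = 23.80.
Posterior shape = 2.86 + 9 = 11.86.
The Pareto density is decreasing on [x_m, ∞), so the mode is x_m = 23.80.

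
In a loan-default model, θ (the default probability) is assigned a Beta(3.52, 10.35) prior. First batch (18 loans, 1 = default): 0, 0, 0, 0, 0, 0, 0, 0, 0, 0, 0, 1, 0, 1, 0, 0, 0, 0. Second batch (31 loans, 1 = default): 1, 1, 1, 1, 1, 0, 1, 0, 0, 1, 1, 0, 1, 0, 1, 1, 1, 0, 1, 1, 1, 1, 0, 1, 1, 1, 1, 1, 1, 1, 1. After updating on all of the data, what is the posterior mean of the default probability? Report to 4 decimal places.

The Beta prior is conjugate to a Binomial/Bernoulli likelihood; the update adds successes to α and failures to β.
After batch 1: Beta(3.52+2, 10.35+16) = Beta(5.52, 26.35).
After batch 2: Beta(5.52+24, 26.35+7) = Beta(29.52, 33.35).
Posterior mean = α/(α+β) = 29.52/62.87 = 0.4695.

0.4695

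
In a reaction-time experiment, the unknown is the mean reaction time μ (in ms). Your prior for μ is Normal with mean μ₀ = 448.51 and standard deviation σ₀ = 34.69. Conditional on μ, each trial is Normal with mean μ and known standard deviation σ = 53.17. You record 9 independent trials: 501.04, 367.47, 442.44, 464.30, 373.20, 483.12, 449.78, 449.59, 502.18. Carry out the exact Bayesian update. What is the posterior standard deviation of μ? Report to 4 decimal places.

For Normal data with known variance σ², a Normal(μ₀, σ₀²) prior on μ is conjugate. Posterior precision = 1/σ₀² + n/σ²; posterior mean is the precision-weighted average of μ₀ and x̄.
σ₀² = 34.69² = 1203.3961, σ² = 53.17² = 2827.0489; σ² + n·σ₀² = 2827.0489 + 9·1203.3961 = 13657.6138.
Posterior precision = 1/σ₀² + n/σ² = 1/1203.3961 + 9/2827.0489 = (σ² + n·σ₀²)/(σ₀²σ²) = 13657.6138/(1203.3961·2827.0489); posterior variance σₙ² = σ₀²σ²/(σ² + n·σ₀²) = 1203.3961·2827.0489/13657.6138 = 249.096194.
Posterior SD = √σₙ² = √(1203.3961·2827.0489/13657.6138) = 15.7828.

15.7828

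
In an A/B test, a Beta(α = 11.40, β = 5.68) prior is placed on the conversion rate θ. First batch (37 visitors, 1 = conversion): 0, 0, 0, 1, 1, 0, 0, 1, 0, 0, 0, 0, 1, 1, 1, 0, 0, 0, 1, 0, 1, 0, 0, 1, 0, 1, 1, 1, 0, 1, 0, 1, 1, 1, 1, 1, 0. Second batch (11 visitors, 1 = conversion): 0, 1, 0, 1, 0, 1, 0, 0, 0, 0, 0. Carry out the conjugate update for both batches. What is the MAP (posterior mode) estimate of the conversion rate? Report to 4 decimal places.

0.4978

The Beta prior is conjugate to a Binomial/Bernoulli likelihood; the update adds successes to α and failures to β.
After batch 1: Beta(11.40+18, 5.68+19) = Beta(29.40, 24.68).
After batch 2: Beta(29.40+3, 24.68+8) = Beta(32.40, 32.68).
Mode of Beta(a,b) for a,b>1 is (a−1)/(a+b−2) = 31.40/63.08 = 0.4978.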